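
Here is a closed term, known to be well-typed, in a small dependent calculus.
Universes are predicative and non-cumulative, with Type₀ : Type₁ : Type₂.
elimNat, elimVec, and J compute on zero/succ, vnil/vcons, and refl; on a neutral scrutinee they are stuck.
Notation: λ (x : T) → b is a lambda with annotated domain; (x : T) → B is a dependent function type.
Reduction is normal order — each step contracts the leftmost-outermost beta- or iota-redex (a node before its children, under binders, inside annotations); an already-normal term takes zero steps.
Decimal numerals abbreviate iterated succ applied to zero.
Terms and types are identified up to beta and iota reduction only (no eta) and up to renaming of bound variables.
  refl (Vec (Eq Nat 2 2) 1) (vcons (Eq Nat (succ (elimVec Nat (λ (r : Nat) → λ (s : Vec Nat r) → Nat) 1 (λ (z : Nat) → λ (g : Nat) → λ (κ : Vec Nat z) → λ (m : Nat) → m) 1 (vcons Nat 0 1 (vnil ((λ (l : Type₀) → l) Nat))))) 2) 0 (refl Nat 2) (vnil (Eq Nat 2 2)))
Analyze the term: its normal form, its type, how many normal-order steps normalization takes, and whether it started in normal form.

normal form:
  refl (Vec (Eq Nat 2 2) 1) (vcons (Eq Nat 2 2) 0 (refl Nat 2) (vnil (Eq Nat 2 2)))
type:
  Eq (Vec (Eq Nat 2 2) 1) (vcons (Eq Nat 2 2) 0 (refl Nat 2) (vnil (Eq Nat 2 2))) (vcons (Eq Nat 2 2) 0 (refl Nat 2) (vnil (Eq Nat 2 2)))
steps to reach normal form (normal order): 6
started in normal form: no
first redex: an elimVec iota-redex


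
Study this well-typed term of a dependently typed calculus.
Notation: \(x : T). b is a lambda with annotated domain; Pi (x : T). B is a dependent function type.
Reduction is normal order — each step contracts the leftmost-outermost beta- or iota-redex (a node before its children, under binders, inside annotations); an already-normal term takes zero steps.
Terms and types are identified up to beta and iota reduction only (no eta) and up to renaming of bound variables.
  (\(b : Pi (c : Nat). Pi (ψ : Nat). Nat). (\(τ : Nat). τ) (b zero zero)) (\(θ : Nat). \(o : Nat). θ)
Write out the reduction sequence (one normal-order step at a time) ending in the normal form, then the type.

normal-order reduction sequence:
  (\(b : Pi (c : Nat). Pi (ψ : Nat). Nat). (\(τ : Nat). τ) (b zero zero)) (\(θ : Nat). \(o : Nat). θ)
  ~> (\(b : Nat). b) ((\(c : Nat). \(ψ : Nat). c) zero zero)
  ~> (\(b : Nat). \(c : Nat). b) zero zero
  ~> (\(b : Nat). zero) zero
  ~> zero
inferred type:
  Nat


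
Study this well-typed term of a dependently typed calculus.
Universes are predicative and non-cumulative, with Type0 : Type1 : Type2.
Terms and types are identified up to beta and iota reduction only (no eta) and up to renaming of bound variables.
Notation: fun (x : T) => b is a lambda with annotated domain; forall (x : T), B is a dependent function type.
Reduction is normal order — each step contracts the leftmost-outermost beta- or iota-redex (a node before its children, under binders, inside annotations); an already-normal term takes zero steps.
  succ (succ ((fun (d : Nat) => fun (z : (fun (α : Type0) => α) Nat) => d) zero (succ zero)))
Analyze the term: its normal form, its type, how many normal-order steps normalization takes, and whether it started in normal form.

resulting normal form:
  succ (succ zero)
the term's type:
  Nat
reduction steps (normal order): 2
started in normal form: no
first contracted redex: a beta-redex


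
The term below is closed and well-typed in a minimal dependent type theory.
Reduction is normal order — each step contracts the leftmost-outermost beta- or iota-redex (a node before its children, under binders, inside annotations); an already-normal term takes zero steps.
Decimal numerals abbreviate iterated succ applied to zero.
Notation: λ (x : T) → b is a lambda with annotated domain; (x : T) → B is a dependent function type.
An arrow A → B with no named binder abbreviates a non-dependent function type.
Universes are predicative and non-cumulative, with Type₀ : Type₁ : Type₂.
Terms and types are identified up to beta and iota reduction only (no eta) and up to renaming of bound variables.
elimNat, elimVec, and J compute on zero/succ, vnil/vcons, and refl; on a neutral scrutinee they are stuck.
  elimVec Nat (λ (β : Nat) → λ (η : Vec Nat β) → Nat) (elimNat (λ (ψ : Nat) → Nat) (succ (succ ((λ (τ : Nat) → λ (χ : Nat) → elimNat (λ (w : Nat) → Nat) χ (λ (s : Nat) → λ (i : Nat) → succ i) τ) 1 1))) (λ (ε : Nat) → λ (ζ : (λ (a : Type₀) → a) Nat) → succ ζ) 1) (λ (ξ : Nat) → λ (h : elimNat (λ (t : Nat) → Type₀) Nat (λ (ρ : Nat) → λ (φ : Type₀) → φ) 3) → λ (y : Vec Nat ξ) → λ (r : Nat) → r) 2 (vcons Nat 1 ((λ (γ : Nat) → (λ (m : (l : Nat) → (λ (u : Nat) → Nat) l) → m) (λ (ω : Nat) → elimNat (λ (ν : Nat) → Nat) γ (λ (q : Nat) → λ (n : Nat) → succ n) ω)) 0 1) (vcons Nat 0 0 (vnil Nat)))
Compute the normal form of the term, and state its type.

resulting normal form:
  5
inferred type:
  Nat


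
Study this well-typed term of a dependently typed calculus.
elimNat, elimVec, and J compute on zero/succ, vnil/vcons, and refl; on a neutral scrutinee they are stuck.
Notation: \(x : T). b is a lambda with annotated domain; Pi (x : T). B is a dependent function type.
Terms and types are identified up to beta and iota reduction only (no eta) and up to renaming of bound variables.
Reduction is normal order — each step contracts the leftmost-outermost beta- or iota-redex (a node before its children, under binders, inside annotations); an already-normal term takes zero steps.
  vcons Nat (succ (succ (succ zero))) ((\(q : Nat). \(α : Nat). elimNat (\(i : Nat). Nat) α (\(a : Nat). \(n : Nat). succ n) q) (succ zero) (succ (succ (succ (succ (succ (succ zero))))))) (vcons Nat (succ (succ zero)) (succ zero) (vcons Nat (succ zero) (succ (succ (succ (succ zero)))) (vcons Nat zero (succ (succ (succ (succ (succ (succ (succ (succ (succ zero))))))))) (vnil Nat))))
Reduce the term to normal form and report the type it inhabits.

resulting normal form:
  vcons Nat (succ (succ (succ zero))) (succ (succ (succ (succ (succ (succ (succ zero))))))) (vcons Nat (succ (succ zero)) (succ zero) (vcons Nat (succ zero) (succ (succ (succ (succ zero)))) (vcons Nat zero (succ (succ (succ (succ (succ (succ (succ (succ (succ zero))))))))) (vnil Nat))))
type:
  Vec Nat (succ (succ (succ (succ zero))))


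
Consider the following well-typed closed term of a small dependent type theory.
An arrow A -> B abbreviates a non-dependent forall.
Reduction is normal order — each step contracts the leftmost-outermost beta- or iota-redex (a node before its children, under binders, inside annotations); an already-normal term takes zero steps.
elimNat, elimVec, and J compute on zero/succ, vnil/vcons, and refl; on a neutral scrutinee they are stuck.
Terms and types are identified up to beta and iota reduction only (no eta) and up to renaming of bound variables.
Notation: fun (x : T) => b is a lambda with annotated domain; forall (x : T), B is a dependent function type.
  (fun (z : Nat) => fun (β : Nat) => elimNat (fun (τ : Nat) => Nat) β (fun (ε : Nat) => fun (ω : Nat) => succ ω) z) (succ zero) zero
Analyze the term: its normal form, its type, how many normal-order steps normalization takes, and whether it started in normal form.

normal form:
  succ zero
inferred type:
  Nat
reduction steps (normal order): 6
started in normal form: no
first contracted redex: a beta-redex


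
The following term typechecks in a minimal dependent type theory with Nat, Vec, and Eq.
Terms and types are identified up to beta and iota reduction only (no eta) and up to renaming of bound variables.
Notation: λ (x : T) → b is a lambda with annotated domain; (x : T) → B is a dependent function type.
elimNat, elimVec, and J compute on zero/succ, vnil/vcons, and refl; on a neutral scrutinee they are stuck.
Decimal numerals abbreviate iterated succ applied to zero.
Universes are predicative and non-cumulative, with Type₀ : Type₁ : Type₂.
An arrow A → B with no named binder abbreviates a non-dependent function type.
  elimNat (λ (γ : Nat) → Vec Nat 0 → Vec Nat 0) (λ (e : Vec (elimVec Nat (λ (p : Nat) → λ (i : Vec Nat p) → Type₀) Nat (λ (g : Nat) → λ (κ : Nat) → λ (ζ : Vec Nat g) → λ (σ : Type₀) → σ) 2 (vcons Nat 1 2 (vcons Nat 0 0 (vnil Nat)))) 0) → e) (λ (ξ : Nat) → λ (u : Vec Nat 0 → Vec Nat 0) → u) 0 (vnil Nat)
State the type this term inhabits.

type:
  Vec Nat 0


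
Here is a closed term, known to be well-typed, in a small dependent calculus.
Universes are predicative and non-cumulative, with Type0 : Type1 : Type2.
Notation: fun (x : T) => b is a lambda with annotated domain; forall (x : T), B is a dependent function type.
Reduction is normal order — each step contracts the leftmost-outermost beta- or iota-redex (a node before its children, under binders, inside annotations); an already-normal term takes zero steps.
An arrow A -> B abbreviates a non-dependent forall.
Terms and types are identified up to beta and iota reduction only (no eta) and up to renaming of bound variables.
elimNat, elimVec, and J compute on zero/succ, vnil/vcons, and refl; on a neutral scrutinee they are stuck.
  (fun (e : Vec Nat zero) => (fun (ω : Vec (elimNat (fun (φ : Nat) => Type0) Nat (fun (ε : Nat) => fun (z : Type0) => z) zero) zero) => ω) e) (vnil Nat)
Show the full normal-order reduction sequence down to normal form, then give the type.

normal-order reduction:
  (fun (e : Vec Nat zero) => (fun (ω : Vec (elimNat (fun (φ : Nat) => Type0) Nat (fun (ε : Nat) => fun (z : Type0) => z) zero) zero) => ω) e) (vnil Nat)
  ~> (fun (e : Vec (elimNat (fun (ω : Nat) => Type0) Nat (fun (φ : Nat) => fun (ε : Type0) => ε) zero) zero) => e) (vnil Nat)
  ~> vnil Nat
the term's type:
  Vec Nat zero


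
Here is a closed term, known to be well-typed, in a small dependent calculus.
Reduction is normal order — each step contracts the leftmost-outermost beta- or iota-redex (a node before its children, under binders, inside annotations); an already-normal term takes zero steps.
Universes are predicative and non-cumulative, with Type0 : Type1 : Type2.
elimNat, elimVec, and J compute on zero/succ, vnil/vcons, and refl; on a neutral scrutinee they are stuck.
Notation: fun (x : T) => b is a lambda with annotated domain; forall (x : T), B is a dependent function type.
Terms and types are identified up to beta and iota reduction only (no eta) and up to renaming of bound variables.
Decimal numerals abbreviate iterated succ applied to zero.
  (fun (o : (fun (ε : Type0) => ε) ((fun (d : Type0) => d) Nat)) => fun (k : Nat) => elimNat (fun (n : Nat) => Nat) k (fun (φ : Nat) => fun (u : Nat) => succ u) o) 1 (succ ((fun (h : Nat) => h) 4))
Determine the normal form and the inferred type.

reduced normal form:
  6
the term's type:
  Nat


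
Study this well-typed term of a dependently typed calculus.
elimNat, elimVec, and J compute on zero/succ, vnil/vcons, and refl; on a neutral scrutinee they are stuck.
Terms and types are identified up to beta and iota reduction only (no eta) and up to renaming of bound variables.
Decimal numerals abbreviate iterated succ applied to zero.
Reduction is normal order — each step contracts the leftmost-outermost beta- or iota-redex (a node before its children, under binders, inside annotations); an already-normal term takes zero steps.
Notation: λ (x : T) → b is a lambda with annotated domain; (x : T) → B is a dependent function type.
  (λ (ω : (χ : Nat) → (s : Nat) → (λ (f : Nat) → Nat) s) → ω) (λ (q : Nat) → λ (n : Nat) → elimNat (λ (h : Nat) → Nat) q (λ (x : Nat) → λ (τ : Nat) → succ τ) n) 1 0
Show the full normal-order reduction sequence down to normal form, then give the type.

normal-order reduction:
  (λ (ω : (χ : Nat) → (s : Nat) → (λ (f : Nat) → Nat) s) → ω) (λ (q : Nat) → λ (n : Nat) → elimNat (λ (h : Nat) → Nat) q (λ (x : Nat) → λ (τ : Nat) → succ τ) n) 1 0
  ~> (λ (ω : Nat) → λ (χ : Nat) → elimNat (λ (s : Nat) → Nat) ω (λ (f : Nat) → λ (q : Nat) → succ q) χ) 1 0
  ~> (λ (ω : Nat) → elimNat (λ (χ : Nat) → Nat) 1 (λ (s : Nat) → λ (f : Nat) → succ f) ω) 0
  ~> elimNat (λ (ω : Nat) → Nat) 1 (λ (χ : Nat) → λ (s : Nat) → succ s) 0
  ~> 1
the term's type:
  Nat


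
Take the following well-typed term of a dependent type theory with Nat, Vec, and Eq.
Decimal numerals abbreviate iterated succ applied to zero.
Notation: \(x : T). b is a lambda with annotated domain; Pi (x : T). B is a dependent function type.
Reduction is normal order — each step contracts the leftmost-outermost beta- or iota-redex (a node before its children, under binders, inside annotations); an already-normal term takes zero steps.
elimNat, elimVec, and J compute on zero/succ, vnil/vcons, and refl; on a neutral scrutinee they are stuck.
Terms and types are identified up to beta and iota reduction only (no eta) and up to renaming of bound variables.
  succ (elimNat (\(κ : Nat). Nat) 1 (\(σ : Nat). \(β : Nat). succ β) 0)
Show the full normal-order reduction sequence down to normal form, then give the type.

normal-order reduction:
  succ (elimNat (\(κ : Nat). Nat) 1 (\(σ : Nat). \(β : Nat). succ β) 0)
  ~> 2
inferred type:
  Nat


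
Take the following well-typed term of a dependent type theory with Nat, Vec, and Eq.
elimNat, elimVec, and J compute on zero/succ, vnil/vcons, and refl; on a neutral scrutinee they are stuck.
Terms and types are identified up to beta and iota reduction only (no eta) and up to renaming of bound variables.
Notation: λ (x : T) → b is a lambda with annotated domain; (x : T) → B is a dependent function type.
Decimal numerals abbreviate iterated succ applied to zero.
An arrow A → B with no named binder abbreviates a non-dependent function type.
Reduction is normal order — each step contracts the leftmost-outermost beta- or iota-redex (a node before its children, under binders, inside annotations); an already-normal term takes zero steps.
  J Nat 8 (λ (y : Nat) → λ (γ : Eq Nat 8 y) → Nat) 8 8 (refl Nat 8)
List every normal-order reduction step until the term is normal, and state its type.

reduction (normal order):
  J Nat 8 (λ (y : Nat) → λ (γ : Eq Nat 8 y) → Nat) 8 8 (refl Nat 8)
  ~> 8
the term's type:
  Nat


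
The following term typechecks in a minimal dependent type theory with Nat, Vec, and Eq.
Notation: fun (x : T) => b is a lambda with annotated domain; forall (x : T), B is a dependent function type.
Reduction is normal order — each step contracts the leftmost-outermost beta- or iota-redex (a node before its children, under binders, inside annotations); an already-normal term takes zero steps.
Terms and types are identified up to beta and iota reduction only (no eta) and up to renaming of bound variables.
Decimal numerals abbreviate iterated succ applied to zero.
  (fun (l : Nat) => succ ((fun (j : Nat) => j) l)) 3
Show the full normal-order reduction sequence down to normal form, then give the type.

normal-order reduction:
  (fun (l : Nat) => succ ((fun (j : Nat) => j) l)) 3
  ~> succ ((fun (l : Nat) => l) 3)
  ~> 4
the term's type:
  Nat


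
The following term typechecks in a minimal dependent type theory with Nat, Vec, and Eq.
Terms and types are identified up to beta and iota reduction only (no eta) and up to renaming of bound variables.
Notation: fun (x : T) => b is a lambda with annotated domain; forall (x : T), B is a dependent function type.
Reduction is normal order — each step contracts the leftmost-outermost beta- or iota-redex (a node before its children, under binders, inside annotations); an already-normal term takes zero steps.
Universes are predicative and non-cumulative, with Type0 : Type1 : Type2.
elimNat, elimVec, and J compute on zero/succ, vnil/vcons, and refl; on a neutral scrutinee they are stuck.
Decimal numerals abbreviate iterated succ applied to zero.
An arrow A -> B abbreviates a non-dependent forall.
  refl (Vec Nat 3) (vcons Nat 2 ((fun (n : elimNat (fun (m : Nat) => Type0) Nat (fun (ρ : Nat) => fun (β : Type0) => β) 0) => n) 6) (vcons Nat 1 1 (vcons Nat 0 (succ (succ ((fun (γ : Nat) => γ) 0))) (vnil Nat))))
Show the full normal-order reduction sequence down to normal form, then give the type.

reduction (normal order):
  refl (Vec Nat 3) (vcons Nat 2 ((fun (n : elimNat (fun (m : Nat) => Type0) Nat (fun (ρ : Nat) => fun (β : Type0) => β) 0) => n) 6) (vcons Nat 1 1 (vcons Nat 0 (succ (succ ((fun (γ : Nat) => γ) 0))) (vnil Nat))))
  ~> refl (Vec Nat 3) (vcons Nat 2 6 (vcons Nat 1 1 (vcons Nat 0 (succ (succ ((fun (n : Nat) => n) 0))) (vnil Nat))))
  ~> refl (Vec Nat 3) (vcons Nat 2 6 (vcons Nat 1 1 (vcons Nat 0 2 (vnil Nat))))
the term's type:
  Eq (Vec Nat 3) (vcons Nat 2 6 (vcons Nat 1 1 (vcons Nat 0 2 (vnil Nat)))) (vcons Nat 2 6 (vcons Nat 1 1 (vcons Nat 0 2 (vnil Nat))))


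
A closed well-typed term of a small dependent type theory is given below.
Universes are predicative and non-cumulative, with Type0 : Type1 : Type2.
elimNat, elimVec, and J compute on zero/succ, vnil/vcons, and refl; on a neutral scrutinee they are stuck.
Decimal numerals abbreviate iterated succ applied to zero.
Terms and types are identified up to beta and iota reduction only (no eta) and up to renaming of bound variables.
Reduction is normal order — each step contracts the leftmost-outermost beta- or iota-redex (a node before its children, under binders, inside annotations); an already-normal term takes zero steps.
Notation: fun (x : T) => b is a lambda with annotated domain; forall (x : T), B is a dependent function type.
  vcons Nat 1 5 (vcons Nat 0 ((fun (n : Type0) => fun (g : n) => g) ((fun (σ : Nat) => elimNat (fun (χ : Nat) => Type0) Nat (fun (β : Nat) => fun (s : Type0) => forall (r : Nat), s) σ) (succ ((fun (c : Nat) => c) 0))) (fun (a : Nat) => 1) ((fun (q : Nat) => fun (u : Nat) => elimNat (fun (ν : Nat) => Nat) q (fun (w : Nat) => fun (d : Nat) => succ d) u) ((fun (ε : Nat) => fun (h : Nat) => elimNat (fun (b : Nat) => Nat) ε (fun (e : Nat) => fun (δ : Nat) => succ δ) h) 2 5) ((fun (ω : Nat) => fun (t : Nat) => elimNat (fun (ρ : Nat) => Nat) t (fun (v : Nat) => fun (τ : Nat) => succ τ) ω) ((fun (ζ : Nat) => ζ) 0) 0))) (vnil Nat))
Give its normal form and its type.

reduced normal form:
  vcons Nat 1 5 (vcons Nat 0 1 (vnil Nat))
inferred type:
  Vec Nat 2
observation: the first redex contracted is a beta-redex; the normal form is reached in 3 normal-order steps.


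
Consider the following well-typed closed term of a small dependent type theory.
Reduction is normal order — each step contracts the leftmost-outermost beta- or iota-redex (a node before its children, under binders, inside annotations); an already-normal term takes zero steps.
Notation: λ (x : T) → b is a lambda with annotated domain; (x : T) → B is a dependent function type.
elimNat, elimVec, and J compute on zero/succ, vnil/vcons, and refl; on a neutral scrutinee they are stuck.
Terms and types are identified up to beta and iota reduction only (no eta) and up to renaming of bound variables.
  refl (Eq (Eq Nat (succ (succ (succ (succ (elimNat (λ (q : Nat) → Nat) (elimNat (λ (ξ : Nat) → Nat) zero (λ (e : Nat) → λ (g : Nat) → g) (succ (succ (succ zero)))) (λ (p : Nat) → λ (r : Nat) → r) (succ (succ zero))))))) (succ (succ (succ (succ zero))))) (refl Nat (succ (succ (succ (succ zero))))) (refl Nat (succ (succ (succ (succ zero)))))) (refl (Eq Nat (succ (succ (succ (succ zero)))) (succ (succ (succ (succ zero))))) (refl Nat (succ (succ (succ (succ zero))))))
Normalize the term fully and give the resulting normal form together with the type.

normal form:
  refl (Eq (Eq Nat (succ (succ (succ (succ zero)))) (succ (succ (succ (succ zero))))) (refl Nat (succ (succ (succ (succ zero))))) (refl Nat (succ (succ (succ (succ zero)))))) (refl (Eq Nat (succ (succ (succ (succ zero)))) (succ (succ (succ (succ zero))))) (refl Nat (succ (succ (succ (succ zero))))))
inferred type:
  Eq (Eq (Eq Nat (succ (succ (succ (succ zero)))) (succ (succ (succ (succ zero))))) (refl Nat (succ (succ (succ (succ zero))))) (refl Nat (succ (succ (succ (succ zero)))))) (refl (Eq Nat (succ (succ (succ (succ zero)))) (succ (succ (succ (succ zero))))) (refl Nat (succ (succ (succ (succ zero)))))) (refl (Eq Nat (succ (succ (succ (succ zero)))) (succ (succ (succ (succ zero))))) (refl Nat (succ (succ (succ (succ zero))))))
observation: 17 normal-order steps normalize the term, beginning with an elimNat iota-redex.


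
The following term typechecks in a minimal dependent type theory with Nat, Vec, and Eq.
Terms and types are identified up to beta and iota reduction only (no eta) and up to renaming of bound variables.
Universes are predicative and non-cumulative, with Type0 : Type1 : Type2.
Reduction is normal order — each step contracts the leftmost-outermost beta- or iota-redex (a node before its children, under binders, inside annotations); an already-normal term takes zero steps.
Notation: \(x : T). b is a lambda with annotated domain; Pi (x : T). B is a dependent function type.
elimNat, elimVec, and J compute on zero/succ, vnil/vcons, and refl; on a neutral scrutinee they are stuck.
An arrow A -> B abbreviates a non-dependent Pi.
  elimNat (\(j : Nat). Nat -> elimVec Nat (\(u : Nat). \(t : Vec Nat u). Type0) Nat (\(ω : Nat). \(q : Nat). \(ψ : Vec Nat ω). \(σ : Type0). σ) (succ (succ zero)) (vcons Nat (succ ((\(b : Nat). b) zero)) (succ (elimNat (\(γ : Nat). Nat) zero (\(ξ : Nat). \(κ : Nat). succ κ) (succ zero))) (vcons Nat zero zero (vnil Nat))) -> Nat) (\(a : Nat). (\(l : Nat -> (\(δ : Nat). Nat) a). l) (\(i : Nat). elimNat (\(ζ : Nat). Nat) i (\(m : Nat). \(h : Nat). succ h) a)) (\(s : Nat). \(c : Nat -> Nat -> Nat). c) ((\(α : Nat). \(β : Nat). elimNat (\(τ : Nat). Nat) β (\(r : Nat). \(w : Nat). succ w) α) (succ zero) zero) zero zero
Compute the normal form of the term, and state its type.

resulting normal form:
  zero
type:
  Nat


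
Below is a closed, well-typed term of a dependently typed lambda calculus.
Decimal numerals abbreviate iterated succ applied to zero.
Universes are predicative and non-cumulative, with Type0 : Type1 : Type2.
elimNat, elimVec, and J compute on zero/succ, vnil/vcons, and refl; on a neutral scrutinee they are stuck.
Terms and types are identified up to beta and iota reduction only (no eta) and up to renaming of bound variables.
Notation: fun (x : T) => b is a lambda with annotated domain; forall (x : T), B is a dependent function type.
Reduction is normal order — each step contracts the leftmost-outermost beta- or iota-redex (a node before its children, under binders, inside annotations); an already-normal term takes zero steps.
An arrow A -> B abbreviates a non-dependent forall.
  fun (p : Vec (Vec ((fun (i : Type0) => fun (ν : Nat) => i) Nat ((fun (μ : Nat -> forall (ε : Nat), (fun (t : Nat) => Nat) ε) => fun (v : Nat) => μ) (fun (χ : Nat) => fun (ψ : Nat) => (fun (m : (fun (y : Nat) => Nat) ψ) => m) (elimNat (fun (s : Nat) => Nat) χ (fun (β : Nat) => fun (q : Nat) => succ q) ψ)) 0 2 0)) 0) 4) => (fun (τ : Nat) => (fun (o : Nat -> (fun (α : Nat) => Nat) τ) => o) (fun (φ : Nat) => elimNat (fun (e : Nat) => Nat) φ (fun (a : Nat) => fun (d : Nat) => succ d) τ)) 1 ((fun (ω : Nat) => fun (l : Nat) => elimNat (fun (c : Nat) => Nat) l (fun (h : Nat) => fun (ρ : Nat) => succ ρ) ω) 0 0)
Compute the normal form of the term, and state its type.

resulting normal form:
  fun (p : Vec (Vec Nat 0) 4) => 1
inferred type:
  Vec (Vec Nat 0) 4 -> Nat
observation: the leftmost-outermost redex is a beta-redex, and normalization takes 12 steps.


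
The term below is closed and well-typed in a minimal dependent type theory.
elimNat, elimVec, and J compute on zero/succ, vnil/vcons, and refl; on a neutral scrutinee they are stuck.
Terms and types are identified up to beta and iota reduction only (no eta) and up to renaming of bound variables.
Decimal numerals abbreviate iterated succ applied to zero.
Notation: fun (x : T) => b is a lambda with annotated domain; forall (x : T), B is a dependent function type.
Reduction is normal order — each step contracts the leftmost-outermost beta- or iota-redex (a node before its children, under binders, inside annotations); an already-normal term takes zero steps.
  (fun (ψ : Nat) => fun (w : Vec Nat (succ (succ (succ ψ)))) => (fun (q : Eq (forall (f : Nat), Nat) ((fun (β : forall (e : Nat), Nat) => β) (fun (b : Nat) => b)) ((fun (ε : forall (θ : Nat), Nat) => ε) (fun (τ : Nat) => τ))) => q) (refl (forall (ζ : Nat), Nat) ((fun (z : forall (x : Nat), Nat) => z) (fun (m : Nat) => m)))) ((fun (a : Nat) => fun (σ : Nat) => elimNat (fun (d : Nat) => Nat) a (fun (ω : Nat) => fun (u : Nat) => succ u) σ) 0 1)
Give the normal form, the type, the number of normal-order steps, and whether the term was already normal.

reduced normal form:
  fun (ψ : Vec Nat 4) => refl (forall (w : Nat), Nat) (fun (q : Nat) => q)
the term's type:
  forall (ψ : Vec Nat 4), Eq (forall (w : Nat), Nat) (fun (q : Nat) => q) (fun (f : Nat) => f)
steps to reach normal form (normal order): 9
already normal: no
first redex: a beta-redex


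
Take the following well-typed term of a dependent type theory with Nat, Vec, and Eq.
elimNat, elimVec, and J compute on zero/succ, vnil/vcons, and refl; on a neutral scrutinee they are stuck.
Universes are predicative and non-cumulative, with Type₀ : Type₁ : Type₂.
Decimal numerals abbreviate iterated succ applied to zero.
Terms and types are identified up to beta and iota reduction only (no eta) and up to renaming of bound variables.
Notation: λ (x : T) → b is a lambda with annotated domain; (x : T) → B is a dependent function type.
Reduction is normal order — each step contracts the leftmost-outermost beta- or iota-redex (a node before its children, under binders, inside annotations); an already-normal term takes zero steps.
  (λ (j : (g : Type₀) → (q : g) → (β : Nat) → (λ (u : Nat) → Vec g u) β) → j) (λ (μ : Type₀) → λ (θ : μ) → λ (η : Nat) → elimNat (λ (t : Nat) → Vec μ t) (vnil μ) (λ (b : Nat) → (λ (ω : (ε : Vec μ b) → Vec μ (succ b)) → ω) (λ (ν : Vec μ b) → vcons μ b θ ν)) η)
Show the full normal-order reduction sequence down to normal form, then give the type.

reduction (normal order):
  (λ (j : (g : Type₀) → (q : g) → (β : Nat) → (λ (u : Nat) → Vec g u) β) → j) (λ (μ : Type₀) → λ (θ : μ) → λ (η : Nat) → elimNat (λ (t : Nat) → Vec μ t) (vnil μ) (λ (b : Nat) → (λ (ω : (ε : Vec μ b) → Vec μ (succ b)) → ω) (λ (ν : Vec μ b) → vcons μ b θ ν)) η)
  ~> λ (j : Type₀) → λ (g : j) → λ (q : Nat) → elimNat (λ (β : Nat) → Vec j β) (vnil j) (λ (u : Nat) → (λ (μ : (θ : Vec j u) → Vec j (succ u)) → μ) (λ (η : Vec j u) → vcons j u g η)) q
  ~> λ (j : Type₀) → λ (g : j) → λ (q : Nat) → elimNat (λ (β : Nat) → Vec j β) (vnil j) (λ (u : Nat) → λ (μ : Vec j u) → vcons j u g μ) q
type:
  (j : Type₀) → (g : j) → (q : Nat) → Vec j q


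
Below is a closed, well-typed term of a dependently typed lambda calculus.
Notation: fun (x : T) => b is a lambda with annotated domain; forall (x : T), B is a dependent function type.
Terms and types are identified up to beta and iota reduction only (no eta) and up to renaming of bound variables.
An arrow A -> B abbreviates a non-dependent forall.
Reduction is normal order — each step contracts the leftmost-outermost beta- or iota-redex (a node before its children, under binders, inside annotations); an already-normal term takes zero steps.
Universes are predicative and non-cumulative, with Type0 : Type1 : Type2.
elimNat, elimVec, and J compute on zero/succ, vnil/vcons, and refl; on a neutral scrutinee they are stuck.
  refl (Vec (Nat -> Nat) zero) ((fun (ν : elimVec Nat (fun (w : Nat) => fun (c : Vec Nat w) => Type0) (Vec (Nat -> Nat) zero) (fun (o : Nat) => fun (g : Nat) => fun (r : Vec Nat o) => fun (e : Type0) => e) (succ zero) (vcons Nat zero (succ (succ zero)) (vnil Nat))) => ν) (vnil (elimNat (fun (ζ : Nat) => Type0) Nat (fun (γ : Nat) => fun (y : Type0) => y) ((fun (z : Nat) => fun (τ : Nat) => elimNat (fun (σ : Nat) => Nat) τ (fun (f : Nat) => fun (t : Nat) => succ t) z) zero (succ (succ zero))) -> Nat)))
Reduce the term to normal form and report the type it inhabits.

reduced normal form:
  refl (Vec (Nat -> Nat) zero) (vnil (Nat -> Nat))
the term's type:
  Eq (Vec (Nat -> Nat) zero) (vnil (Nat -> Nat)) (vnil (Nat -> Nat))
observation: contracting a beta-redex first, the term normalizes in 11 steps.


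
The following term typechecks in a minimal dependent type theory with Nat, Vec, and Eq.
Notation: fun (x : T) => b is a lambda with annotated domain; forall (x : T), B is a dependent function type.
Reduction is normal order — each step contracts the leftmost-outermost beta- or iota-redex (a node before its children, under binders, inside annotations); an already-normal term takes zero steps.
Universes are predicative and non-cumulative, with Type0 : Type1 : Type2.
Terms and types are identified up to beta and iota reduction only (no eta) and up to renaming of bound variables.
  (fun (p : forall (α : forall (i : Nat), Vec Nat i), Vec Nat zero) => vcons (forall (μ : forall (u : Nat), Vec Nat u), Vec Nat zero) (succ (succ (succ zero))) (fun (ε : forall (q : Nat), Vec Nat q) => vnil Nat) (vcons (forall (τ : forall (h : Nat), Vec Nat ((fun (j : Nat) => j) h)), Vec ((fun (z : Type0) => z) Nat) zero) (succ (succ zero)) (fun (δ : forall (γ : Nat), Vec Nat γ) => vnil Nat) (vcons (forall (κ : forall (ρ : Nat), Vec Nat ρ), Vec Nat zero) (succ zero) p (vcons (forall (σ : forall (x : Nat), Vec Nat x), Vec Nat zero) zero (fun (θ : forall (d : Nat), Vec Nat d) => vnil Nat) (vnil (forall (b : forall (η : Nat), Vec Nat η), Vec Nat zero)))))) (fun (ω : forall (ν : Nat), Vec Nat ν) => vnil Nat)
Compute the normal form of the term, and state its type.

reduced normal form:
  vcons (forall (p : forall (α : Nat), Vec Nat α), Vec Nat zero) (succ (succ (succ zero))) (fun (i : forall (μ : Nat), Vec Nat μ) => vnil Nat) (vcons (forall (u : forall (ε : Nat), Vec Nat ε), Vec Nat zero) (succ (succ zero)) (fun (q : forall (τ : Nat), Vec Nat τ) => vnil Nat) (vcons (forall (h : forall (j : Nat), Vec Nat j), Vec Nat zero) (succ zero) (fun (z : forall (δ : Nat), Vec Nat δ) => vnil Nat) (vcons (forall (γ : forall (κ : Nat), Vec Nat κ), Vec Nat zero) zero (fun (ρ : forall (σ : Nat), Vec Nat σ) => vnil Nat) (vnil (forall (x : forall (θ : Nat), Vec Nat θ), Vec Nat zero)))))
the term's type:
  Vec (forall (p : forall (α : Nat), Vec Nat α), Vec Nat zero) (succ (succ (succ (succ zero))))
observation: the term reaches its normal form after 3 normal-order steps.


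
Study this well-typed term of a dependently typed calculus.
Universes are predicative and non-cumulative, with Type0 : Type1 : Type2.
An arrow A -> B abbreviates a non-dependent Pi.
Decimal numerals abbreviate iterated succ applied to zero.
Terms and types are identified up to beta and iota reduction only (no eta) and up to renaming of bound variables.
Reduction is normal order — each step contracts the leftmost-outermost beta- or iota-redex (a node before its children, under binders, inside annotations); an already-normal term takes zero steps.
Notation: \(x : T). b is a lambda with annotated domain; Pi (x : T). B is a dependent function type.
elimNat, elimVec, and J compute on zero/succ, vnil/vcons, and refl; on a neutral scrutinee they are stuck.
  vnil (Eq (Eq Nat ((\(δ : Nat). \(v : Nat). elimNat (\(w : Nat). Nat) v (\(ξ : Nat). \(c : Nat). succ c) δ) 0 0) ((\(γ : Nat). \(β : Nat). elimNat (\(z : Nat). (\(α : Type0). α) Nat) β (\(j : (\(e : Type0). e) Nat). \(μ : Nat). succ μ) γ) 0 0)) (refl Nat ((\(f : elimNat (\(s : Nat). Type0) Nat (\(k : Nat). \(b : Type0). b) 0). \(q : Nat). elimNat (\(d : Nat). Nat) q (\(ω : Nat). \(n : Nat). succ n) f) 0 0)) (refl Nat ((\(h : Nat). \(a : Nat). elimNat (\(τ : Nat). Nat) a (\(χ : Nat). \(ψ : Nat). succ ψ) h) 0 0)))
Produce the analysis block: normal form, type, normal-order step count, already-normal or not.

reduced normal form:
  vnil (Eq (Eq Nat 0 0) (refl Nat 0) (refl Nat 0))
type:
  Vec (Eq (Eq Nat 0 0) (refl Nat 0) (refl Nat 0)) 0
normal-order step count: 12
term was already normal: no
first contracted redex: a beta-redex


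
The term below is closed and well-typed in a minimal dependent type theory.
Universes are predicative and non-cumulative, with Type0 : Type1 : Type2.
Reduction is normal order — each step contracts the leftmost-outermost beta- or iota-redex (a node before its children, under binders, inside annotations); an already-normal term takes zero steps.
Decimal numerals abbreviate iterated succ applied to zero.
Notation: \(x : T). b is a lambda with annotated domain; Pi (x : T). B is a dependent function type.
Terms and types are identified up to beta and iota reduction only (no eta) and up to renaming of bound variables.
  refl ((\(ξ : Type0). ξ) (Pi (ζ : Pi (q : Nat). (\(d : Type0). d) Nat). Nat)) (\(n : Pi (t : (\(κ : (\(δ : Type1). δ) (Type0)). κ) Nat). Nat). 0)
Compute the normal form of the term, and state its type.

reduced normal form:
  refl (Pi (ξ : Pi (ζ : Nat). Nat). Nat) (\(q : Pi (d : Nat). Nat). 0)
inferred type:
  Eq (Pi (ξ : Pi (ζ : Nat). Nat). Nat) (\(q : Pi (d : Nat). Nat). 0) (\(n : Pi (t : Nat). Nat). 0)
observation: the term reaches its normal form after 3 normal-order steps.


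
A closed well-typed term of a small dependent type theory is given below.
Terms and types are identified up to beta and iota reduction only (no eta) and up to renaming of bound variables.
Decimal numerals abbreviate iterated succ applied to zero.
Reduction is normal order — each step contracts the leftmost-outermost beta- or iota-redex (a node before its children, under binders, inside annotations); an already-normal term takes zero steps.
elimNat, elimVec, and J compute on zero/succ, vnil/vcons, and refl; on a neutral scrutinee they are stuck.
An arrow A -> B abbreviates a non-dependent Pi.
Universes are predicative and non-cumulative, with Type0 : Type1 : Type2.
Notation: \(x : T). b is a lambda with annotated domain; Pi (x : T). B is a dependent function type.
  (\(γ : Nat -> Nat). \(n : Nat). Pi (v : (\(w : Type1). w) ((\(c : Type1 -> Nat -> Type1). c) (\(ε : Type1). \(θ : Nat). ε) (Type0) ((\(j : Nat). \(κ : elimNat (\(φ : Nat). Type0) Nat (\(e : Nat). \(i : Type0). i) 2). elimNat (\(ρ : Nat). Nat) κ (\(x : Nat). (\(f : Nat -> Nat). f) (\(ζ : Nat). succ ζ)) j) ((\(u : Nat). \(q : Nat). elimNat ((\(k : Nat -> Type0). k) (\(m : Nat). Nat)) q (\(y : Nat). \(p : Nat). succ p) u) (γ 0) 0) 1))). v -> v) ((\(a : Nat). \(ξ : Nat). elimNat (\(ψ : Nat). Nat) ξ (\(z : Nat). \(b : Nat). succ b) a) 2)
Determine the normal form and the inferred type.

resulting normal form:
  \(γ : Nat). Pi (n : Type0). n -> n
the term's type:
  Nat -> Type1


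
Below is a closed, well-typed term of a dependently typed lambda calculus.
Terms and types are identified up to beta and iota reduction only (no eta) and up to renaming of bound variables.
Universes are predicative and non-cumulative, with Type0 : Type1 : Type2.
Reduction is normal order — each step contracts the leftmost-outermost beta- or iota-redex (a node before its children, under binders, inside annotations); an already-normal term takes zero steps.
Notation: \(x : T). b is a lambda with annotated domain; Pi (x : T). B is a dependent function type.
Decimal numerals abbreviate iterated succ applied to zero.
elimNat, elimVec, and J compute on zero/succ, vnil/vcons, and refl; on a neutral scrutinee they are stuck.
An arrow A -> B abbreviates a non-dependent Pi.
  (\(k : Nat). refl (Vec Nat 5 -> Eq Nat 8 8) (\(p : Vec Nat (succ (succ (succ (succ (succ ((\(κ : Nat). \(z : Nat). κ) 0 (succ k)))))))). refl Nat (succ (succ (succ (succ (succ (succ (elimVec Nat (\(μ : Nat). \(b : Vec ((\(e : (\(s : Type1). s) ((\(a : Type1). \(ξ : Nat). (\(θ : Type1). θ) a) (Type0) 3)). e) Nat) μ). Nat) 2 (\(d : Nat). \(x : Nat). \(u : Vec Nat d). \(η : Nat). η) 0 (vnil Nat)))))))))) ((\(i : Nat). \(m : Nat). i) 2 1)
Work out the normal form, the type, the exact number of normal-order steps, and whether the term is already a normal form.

resulting normal form:
  refl (Vec Nat 5 -> Eq Nat 8 8) (\(k : Vec Nat 5). refl Nat 8)
the term's type:
  Eq (Vec Nat 5 -> Eq Nat 8 8) (\(k : Vec Nat 5). refl Nat 8) (\(p : Vec Nat 5). refl Nat 8)
steps to reach normal form (normal order): 4
term was already normal: no
first redex: a beta-redex


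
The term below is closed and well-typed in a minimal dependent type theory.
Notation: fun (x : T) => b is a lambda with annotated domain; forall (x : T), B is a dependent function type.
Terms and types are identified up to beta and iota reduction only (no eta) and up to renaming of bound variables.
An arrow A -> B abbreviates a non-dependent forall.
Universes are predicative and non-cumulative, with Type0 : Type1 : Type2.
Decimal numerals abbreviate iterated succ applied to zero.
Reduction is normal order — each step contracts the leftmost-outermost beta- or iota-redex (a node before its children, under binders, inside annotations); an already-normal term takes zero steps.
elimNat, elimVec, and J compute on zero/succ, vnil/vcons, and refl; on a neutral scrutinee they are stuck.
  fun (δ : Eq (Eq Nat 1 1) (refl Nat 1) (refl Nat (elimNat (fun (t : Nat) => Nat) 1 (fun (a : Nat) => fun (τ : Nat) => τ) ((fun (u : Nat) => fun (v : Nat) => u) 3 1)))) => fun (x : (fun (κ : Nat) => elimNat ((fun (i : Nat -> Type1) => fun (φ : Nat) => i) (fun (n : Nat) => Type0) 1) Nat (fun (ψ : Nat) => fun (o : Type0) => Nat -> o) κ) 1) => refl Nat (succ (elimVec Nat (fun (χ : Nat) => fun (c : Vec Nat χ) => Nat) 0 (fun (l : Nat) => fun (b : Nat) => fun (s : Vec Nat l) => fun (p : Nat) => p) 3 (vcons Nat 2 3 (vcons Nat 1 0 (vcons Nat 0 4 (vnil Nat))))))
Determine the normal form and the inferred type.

reduced normal form:
  fun (δ : Eq (Eq Nat 1 1) (refl Nat 1) (refl Nat 1)) => fun (t : Nat -> Nat) => refl Nat 1
the term's type:
  Eq (Eq Nat 1 1) (refl Nat 1) (refl Nat 1) -> (Nat -> Nat) -> Eq Nat 1 1
observation: 33 normal-order steps separate the term from its normal form.


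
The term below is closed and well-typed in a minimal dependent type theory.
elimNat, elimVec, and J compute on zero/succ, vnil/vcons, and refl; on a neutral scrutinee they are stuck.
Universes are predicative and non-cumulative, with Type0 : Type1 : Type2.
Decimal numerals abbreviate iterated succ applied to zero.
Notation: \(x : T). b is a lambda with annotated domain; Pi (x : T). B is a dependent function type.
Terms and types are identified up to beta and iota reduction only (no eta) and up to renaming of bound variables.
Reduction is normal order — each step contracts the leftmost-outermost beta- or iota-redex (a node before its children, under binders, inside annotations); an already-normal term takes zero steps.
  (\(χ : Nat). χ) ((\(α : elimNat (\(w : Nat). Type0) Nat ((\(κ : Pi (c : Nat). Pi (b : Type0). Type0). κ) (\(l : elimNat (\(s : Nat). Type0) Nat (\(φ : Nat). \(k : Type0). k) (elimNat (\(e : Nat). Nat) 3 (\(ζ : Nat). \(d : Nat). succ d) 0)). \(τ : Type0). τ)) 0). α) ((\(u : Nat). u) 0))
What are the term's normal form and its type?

normal form:
  0
type:
  Nat


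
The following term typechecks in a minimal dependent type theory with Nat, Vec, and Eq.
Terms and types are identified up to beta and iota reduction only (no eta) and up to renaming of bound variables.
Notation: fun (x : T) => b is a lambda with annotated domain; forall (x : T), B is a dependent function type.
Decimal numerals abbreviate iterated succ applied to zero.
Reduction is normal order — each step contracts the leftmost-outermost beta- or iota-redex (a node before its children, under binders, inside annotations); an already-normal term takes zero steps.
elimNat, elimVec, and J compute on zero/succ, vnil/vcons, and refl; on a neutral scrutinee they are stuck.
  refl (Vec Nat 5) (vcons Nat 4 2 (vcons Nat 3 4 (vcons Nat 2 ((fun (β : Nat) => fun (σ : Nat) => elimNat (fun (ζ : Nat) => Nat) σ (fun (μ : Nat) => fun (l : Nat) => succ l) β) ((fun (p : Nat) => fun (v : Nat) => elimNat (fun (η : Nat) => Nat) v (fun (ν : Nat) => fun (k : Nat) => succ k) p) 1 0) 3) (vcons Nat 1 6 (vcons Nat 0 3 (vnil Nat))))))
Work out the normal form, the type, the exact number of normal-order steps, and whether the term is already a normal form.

normal form:
  refl (Vec Nat 5) (vcons Nat 4 2 (vcons Nat 3 4 (vcons Nat 2 4 (vcons Nat 1 6 (vcons Nat 0 3 (vnil Nat))))))
the term's type:
  Eq (Vec Nat 5) (vcons Nat 4 2 (vcons Nat 3 4 (vcons Nat 2 4 (vcons Nat 1 6 (vcons Nat 0 3 (vnil Nat)))))) (vcons Nat 4 2 (vcons Nat 3 4 (vcons Nat 2 4 (vcons Nat 1 6 (vcons Nat 0 3 (vnil Nat))))))
reduction steps (normal order): 12
started in normal form: no
first contracted redex: a beta-redex
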